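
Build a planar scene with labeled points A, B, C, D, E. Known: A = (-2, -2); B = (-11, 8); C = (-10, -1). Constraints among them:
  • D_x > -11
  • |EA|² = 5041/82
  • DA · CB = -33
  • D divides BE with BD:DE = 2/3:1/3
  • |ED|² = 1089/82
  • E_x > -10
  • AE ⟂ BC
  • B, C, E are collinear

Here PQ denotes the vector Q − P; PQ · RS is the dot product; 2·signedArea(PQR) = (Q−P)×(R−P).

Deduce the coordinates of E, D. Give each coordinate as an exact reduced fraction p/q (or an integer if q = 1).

D = (-418/41, 31/41)
E = (-803/82, -235/82)

1. E_x = -803/82  [B, C, E are collinear ∩ AE ⟂ BC]
2. E_y = -235/82  [B, C, E are collinear ∩ AE ⟂ BC]
   → E = (-803/82, -235/82)
3. D_x = -418/41  [D divides BE with BD:DE = 2/3:1/3]
4. D_y = 31/41  [D divides BE with BD:DE = 2/3:1/3]
   → D = (-418/41, 31/41)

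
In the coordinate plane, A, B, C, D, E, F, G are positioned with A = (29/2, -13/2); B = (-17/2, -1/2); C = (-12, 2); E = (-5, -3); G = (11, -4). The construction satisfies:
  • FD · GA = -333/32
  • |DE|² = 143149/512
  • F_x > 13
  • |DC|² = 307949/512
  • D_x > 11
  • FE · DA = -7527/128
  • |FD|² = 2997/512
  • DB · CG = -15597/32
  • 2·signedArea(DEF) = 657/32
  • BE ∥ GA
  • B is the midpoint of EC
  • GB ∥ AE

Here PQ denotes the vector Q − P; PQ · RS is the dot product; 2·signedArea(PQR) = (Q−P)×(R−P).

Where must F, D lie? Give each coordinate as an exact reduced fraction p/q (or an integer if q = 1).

D = (373/32, -143/32)
F = (109/8, -47/8)

1. D_x = 373/32  [line -23·x + 6·y + 9437/32 = 0 ∩ |DE|² = 143149/512]
2. D_y = -143/32  [line -23·x + 6·y + 9437/32 = 0 ∩ |DE|² = 143149/512]
   → D = (373/32, -143/32)
3. F_x = 109/8  [FD · GA = -333/32 ∩ 2·signedArea(DEF) = 657/32]
4. F_y = -47/8  [FD · GA = -333/32 ∩ 2·signedArea(DEF) = 657/32]
   → F = (109/8, -47/8)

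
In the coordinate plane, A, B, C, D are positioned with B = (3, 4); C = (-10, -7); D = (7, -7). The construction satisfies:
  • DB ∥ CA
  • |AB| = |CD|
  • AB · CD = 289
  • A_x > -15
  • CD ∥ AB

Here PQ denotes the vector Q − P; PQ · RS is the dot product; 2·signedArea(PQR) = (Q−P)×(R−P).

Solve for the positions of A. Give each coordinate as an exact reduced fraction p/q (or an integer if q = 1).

A = (-14, 4)

1. A_x = -14  [CD ∥ AB ∩ DB ∥ CA]
2. A_y = 4  [CD ∥ AB ∩ DB ∥ CA]
   → A = (-14, 4)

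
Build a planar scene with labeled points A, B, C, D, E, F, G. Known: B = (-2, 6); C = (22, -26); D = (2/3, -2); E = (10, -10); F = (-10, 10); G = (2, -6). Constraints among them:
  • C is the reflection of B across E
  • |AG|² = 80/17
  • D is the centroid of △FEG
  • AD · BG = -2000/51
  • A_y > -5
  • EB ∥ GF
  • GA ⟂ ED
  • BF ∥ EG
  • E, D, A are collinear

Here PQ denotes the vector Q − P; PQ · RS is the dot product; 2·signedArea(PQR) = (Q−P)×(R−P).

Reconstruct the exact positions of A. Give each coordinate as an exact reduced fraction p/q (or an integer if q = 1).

A = (58/17, -74/17)

1. A_x = 58/17  [E, D, A are collinear ∩ GA ⟂ ED]
2. A_y = -74/17  [E, D, A are collinear ∩ GA ⟂ ED]
   → A = (58/17, -74/17)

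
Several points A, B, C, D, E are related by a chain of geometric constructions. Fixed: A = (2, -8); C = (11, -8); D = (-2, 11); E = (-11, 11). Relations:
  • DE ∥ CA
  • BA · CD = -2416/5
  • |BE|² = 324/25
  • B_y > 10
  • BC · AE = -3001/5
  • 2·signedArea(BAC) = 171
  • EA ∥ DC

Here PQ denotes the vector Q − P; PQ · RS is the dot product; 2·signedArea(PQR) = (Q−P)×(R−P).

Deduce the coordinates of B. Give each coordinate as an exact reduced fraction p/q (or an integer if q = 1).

B = (-37/5, 11)

1. B_x = -37/5  [BC · AE = -3001/5 ∩ 2·signedArea(BAC) = 171]
2. B_y = 11  [BC · AE = -3001/5 ∩ 2·signedArea(BAC) = 171]
   → B = (-37/5, 11)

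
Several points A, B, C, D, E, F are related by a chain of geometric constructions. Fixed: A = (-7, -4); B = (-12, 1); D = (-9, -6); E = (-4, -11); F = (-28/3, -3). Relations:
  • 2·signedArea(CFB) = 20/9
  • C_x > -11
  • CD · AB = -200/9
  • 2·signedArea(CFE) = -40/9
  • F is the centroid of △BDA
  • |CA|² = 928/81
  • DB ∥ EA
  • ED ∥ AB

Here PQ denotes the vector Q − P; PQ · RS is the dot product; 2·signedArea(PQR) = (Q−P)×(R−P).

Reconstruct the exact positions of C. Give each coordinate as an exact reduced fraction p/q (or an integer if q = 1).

1. C_x = -91/9  [2·signedArea(CFB) = 20/9 ∩ CD · AB = -200/9]
2. C_y = -8/3  [2·signedArea(CFB) = 20/9 ∩ CD · AB = -200/9]
   → C = (-91/9, -8/3)

C = (-91/9, -8/3)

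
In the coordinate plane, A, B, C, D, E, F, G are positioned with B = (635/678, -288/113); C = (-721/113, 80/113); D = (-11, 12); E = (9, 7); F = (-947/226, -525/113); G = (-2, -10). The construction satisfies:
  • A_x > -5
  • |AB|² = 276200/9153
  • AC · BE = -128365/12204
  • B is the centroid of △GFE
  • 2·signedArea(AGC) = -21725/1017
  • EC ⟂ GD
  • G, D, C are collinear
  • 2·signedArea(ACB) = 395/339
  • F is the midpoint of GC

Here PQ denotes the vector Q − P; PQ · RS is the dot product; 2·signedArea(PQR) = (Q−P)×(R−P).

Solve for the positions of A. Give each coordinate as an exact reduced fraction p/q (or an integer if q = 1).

A = (-8179/2034, -62/339)

1. A_x = -8179/2034  [2·signedArea(AGC) = -21725/1017 ∩ AC · BE = -128365/12204]
2. A_y = -62/339  [2·signedArea(AGC) = -21725/1017 ∩ AC · BE = -128365/12204]
   → A = (-8179/2034, -62/339)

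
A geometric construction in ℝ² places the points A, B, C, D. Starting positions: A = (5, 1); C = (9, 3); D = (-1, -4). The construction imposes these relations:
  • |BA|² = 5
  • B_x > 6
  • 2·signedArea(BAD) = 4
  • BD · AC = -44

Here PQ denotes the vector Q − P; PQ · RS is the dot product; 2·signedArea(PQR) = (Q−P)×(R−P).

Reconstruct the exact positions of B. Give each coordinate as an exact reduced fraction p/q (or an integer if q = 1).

1. B_x = 7  [2·signedArea(BAD) = 4 ∩ BD · AC = -44]
2. B_y = 2  [2·signedArea(BAD) = 4 ∩ BD · AC = -44]
   → B = (7, 2)

B = (7, 2)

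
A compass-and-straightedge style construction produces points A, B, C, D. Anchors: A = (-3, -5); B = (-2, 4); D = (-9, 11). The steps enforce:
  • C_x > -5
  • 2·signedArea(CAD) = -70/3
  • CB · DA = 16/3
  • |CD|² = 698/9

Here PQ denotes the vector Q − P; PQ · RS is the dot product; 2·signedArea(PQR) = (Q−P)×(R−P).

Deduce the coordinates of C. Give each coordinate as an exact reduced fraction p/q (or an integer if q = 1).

C = (-14/3, 10/3)

1. C_x = -14/3  [CB · DA = 16/3 ∩ 2·signedArea(CAD) = -70/3]
2. C_y = 10/3  [CB · DA = 16/3 ∩ 2·signedArea(CAD) = -70/3]
   → C = (-14/3, 10/3)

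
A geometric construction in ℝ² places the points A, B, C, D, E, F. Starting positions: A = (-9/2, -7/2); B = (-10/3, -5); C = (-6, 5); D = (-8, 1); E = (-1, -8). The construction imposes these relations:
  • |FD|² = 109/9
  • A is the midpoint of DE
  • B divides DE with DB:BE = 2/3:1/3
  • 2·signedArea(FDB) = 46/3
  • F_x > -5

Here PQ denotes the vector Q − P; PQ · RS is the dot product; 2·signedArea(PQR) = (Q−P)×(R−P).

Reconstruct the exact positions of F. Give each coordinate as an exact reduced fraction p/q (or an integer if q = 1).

1. F_x = -14/3  [line 6·x + 14/3·y + 28 = 0 ∩ |FD|² = 109/9]
2. F_y = 0  [line 6·x + 14/3·y + 28 = 0 ∩ |FD|² = 109/9]
   → F = (-14/3, 0)

F = (-14/3, 0)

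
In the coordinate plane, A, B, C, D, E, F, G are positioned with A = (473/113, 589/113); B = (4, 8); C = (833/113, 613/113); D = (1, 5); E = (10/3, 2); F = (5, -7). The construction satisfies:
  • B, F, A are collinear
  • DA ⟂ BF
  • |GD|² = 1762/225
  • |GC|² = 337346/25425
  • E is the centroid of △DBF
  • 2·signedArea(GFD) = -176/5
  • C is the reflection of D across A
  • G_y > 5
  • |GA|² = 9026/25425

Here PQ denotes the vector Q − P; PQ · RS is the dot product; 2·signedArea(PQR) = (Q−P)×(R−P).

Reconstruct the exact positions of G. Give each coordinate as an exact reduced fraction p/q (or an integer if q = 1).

1. G_x = 56/15  [line -12·x + -4·y + 336/5 = 0 ∩ |GA|² = 9026/25425]
2. G_y = 28/5  [line -12·x + -4·y + 336/5 = 0 ∩ |GA|² = 9026/25425]
   → G = (56/15, 28/5)

G = (56/15, 28/5)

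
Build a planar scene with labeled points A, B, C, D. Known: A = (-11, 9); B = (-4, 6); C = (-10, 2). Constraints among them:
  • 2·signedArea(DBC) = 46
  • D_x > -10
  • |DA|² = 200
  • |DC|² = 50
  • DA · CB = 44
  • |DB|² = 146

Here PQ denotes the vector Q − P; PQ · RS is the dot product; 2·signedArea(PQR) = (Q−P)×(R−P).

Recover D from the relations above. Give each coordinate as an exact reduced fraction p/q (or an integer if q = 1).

1. D_x = -9  [2·signedArea(DBC) = 46 ∩ DA · CB = 44]
2. D_y = -5  [2·signedArea(DBC) = 46 ∩ DA · CB = 44]
   → D = (-9, -5)

D = (-9, -5)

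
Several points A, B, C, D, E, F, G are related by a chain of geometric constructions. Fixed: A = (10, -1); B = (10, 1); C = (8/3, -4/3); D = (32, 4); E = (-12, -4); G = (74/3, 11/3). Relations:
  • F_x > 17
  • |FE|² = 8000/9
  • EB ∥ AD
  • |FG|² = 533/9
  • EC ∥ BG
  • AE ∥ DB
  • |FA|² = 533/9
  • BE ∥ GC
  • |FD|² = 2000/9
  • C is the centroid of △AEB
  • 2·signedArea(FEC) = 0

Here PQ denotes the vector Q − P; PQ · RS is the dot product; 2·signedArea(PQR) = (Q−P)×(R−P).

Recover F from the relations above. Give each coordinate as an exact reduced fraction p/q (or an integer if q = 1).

F = (52/3, 4/3)

1. F_x = 52/3  [line -8/3·x + 44/3·y + 80/3 = 0 ∩ |FA|² = 533/9]
2. F_y = 4/3  [line -8/3·x + 44/3·y + 80/3 = 0 ∩ |FA|² = 533/9]
   → F = (52/3, 4/3)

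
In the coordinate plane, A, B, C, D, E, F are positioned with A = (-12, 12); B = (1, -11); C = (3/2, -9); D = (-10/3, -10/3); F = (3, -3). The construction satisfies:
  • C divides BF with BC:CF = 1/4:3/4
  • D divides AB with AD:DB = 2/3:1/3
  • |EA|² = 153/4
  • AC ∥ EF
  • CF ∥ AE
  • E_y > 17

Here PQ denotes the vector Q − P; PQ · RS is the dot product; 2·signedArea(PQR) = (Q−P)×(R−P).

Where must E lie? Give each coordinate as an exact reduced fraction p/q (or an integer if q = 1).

E = (-21/2, 18)

1. E_x = -21/2  [AC ∥ EF ∩ CF ∥ AE]
2. E_y = 18  [AC ∥ EF ∩ CF ∥ AE]
   → E = (-21/2, 18)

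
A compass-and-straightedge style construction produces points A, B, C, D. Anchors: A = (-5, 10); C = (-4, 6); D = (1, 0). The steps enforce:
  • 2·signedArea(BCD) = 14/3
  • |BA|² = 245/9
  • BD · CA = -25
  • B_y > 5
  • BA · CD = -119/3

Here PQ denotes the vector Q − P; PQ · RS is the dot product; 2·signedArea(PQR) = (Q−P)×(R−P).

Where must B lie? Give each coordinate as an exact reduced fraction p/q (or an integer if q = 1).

1. B_x = -8/3  [BA · CD = -119/3 ∩ 2·signedArea(BCD) = 14/3]
2. B_y = 16/3  [BA · CD = -119/3 ∩ 2·signedArea(BCD) = 14/3]
   → B = (-8/3, 16/3)

B = (-8/3, 16/3)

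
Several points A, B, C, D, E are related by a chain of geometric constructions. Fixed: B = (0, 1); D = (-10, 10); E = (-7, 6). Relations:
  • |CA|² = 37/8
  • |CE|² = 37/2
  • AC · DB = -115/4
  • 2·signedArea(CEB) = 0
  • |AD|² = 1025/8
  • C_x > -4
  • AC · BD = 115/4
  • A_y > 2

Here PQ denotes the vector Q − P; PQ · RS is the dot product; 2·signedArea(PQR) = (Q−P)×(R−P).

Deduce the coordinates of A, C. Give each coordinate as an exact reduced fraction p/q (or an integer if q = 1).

A = (-7/4, 9/4)
C = (-7/2, 7/2)

1. C_x = -7/2  [line 5·x + 7·y + -7 = 0 ∩ |CE|² = 37/2]
2. C_y = 7/2  [line 5·x + 7·y + -7 = 0 ∩ |CE|² = 37/2]
   → C = (-7/2, 7/2)
3. A_x = -7/4  [line -10·x + 9·y + -151/4 = 0 ∩ |CA|² = 37/8]
4. A_y = 9/4  [line -10·x + 9·y + -151/4 = 0 ∩ |CA|² = 37/8]
   → A = (-7/4, 9/4)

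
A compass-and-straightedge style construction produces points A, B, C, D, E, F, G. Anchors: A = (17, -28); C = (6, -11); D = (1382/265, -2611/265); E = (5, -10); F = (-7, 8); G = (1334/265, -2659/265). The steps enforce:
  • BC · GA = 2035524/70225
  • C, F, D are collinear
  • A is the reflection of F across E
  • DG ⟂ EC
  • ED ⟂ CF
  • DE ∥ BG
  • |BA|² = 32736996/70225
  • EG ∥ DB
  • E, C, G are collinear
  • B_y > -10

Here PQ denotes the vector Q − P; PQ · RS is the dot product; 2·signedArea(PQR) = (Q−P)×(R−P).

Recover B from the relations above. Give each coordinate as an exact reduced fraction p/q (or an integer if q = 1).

1. B_x = 1391/265  [DE ∥ BG ∩ EG ∥ DB]
2. B_y = -524/53  [DE ∥ BG ∩ EG ∥ DB]
   → B = (1391/265, -524/53)

B = (1391/265, -524/53)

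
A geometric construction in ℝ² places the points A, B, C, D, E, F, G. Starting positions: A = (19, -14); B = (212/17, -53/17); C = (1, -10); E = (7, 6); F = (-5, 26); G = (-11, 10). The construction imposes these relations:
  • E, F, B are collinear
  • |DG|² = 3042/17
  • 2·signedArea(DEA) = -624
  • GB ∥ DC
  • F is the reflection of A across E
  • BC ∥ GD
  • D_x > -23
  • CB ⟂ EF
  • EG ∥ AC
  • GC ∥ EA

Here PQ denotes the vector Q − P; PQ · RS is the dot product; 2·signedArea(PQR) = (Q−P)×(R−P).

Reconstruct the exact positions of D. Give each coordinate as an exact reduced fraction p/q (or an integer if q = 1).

D = (-382/17, 53/17)

1. D_x = -382/17  [GB ∥ DC ∩ BC ∥ GD]
2. D_y = 53/17  [GB ∥ DC ∩ BC ∥ GD]
   → D = (-382/17, 53/17)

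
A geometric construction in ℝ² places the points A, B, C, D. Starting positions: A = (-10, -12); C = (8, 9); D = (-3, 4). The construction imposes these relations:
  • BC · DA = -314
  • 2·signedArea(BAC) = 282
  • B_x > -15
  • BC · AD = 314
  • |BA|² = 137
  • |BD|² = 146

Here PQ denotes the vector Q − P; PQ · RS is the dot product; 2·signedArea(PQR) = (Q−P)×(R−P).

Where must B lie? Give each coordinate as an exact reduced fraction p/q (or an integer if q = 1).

1. B_x = -14  [2·signedArea(BAC) = 282 ∩ BC · AD = 314]
2. B_y = -1  [2·signedArea(BAC) = 282 ∩ BC · AD = 314]
   → B = (-14, -1)

B = (-14, -1)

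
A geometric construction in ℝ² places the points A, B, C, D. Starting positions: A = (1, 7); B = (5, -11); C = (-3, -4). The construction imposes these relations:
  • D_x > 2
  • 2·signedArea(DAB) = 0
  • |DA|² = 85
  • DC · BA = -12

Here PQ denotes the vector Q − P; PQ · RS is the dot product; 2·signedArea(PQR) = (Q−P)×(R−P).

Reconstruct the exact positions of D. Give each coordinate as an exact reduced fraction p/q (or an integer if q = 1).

1. D_x = 3  [2·signedArea(DAB) = 0 ∩ DC · BA = -12]
2. D_y = -2  [2·signedArea(DAB) = 0 ∩ DC · BA = -12]
   → D = (3, -2)

D = (3, -2)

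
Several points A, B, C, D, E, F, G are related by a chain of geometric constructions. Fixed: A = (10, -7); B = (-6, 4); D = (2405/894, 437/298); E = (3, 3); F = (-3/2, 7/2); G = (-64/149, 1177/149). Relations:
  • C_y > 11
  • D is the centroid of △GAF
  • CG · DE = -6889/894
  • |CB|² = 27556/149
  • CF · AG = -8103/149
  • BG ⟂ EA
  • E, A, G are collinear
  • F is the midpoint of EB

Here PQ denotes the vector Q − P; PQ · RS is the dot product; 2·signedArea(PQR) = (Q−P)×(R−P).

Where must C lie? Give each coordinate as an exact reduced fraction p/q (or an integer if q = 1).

C = (766/149, 1758/149)

1. C_x = 766/149  [CG · DE = -6889/894 ∩ CF · AG = -8103/149]
2. C_y = 1758/149  [CG · DE = -6889/894 ∩ CF · AG = -8103/149]
   → C = (766/149, 1758/149)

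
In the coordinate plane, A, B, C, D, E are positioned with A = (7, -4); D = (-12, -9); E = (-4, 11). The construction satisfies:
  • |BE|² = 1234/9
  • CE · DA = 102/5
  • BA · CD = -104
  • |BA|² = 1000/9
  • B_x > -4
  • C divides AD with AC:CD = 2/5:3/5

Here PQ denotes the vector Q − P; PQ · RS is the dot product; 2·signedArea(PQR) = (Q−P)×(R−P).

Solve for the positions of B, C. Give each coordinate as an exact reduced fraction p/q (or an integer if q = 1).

1. C_x = -3/5  [C divides AD with AC:CD = 2/5:3/5]
2. C_y = -6  [C divides AD with AC:CD = 2/5:3/5]
   → C = (-3/5, -6)
3. B_x = -3  [line 57/5·x + 3·y + 181/5 = 0 ∩ |BE|² = 1234/9]
4. B_y = -2/3  [line 57/5·x + 3·y + 181/5 = 0 ∩ |BE|² = 1234/9]
   → B = (-3, -2/3)

B = (-3, -2/3)
C = (-3/5, -6)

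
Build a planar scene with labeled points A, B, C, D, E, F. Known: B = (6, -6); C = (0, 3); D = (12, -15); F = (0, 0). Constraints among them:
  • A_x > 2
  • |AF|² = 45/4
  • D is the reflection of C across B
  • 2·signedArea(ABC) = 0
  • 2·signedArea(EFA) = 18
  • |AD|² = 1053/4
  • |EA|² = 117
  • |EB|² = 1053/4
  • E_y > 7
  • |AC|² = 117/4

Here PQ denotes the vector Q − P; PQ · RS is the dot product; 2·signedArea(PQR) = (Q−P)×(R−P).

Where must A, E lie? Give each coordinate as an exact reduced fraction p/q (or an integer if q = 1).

1. A_x = 3  [line -9·x + -6·y + 18 = 0 ∩ |AF|² = 45/4]
2. A_y = -3/2  [line -9·x + -6·y + 18 = 0 ∩ |AF|² = 45/4]
   → A = (3, -3/2)
3. E_x = -3  [line 3/2·x + 3·y + -18 = 0 ∩ |EB|² = 1053/4]
4. E_y = 15/2  [line 3/2·x + 3·y + -18 = 0 ∩ |EB|² = 1053/4]
   → E = (-3, 15/2)

A = (3, -3/2)
E = (-3, 15/2)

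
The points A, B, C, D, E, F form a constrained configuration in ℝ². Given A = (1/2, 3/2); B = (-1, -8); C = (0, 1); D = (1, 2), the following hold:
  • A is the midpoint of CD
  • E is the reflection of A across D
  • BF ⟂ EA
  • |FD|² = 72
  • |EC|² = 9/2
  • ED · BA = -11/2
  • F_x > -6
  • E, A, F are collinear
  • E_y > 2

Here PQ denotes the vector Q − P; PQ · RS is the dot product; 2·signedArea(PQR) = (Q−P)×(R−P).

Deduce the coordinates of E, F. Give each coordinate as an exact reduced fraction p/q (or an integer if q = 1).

1. E_x = 3/2  [E is the reflection of A across D]
2. E_y = 5/2  [E is the reflection of A across D]
   → E = (3/2, 5/2)
3. F_x = -5  [E, A, F are collinear ∩ BF ⟂ EA]
4. F_y = -4  [E, A, F are collinear ∩ BF ⟂ EA]
   → F = (-5, -4)

E = (3/2, 5/2)
F = (-5, -4)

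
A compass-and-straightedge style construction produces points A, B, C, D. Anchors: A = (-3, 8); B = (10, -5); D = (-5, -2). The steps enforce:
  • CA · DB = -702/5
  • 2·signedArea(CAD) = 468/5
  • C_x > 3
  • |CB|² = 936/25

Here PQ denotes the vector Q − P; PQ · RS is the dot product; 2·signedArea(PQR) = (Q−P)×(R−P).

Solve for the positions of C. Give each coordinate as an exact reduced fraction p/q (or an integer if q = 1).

1. C_x = 4  [line -15·x + 3·y + 357/5 = 0 ∩ |CB|² = 936/25]
2. C_y = -19/5  [line -15·x + 3·y + 357/5 = 0 ∩ |CB|² = 936/25]
   → C = (4, -19/5)

C = (4, -19/5)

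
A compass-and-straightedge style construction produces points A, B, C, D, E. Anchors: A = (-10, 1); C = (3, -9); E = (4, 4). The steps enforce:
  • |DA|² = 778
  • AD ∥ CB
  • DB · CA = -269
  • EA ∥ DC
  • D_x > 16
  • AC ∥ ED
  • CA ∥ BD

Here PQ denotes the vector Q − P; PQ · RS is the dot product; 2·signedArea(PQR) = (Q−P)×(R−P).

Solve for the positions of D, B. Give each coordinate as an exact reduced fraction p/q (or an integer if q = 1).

B = (30, -16)
D = (17, -6)

1. D_x = 17  [EA ∥ DC ∩ AC ∥ ED]
2. D_y = -6  [EA ∥ DC ∩ AC ∥ ED]
   → D = (17, -6)
3. B_x = 30  [CA ∥ BD ∩ AD ∥ CB]
4. B_y = -16  [CA ∥ BD ∩ AD ∥ CB]
   → B = (30, -16)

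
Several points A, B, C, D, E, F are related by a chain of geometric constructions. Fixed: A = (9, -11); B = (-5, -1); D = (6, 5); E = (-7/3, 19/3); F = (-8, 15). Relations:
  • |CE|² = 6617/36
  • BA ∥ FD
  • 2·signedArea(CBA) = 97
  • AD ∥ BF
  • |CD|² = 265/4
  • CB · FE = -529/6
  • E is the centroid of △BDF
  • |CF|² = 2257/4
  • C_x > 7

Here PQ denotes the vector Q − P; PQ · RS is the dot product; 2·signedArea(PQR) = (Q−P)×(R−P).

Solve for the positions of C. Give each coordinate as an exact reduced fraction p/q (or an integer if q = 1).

C = (15/2, -3)

1. C_x = 15/2  [2·signedArea(CBA) = 97 ∩ CB · FE = -529/6]
2. C_y = -3  [2·signedArea(CBA) = 97 ∩ CB · FE = -529/6]
   → C = (15/2, -3)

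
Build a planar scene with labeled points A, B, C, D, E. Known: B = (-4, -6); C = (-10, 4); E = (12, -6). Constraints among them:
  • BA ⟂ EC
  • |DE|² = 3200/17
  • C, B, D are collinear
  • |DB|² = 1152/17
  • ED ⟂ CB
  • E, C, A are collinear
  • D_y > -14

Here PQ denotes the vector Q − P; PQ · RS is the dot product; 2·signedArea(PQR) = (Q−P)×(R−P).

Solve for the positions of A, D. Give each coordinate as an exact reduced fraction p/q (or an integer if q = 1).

A = (-92/73, 2/73)
D = (4/17, -222/17)

1. A_x = -92/73  [E, C, A are collinear ∩ BA ⟂ EC]
2. A_y = 2/73  [E, C, A are collinear ∩ BA ⟂ EC]
   → A = (-92/73, 2/73)
3. D_x = 4/17  [C, B, D are collinear ∩ ED ⟂ CB]
4. D_y = -222/17  [C, B, D are collinear ∩ ED ⟂ CB]
   → D = (4/17, -222/17)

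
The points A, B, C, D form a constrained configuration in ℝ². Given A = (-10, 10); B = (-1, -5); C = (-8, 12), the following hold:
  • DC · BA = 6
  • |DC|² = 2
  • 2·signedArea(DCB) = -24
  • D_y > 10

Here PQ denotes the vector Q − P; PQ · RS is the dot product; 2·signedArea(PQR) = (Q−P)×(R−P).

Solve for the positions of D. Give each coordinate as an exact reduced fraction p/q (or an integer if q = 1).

D = (-9, 11)

1. D_x = -9  [2·signedArea(DCB) = -24 ∩ DC · BA = 6]
2. D_y = 11  [2·signedArea(DCB) = -24 ∩ DC · BA = 6]
   → D = (-9, 11)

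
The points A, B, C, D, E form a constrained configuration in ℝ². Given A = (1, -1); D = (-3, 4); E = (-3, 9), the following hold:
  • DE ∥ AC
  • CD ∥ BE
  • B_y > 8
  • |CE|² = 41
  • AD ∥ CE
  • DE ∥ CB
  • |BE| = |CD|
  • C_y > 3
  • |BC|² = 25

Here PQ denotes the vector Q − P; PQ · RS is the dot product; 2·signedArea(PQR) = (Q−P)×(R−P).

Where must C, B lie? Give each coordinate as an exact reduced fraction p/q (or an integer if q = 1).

B = (1, 9)
C = (1, 4)

1. C_x = 1  [AD ∥ CE ∩ DE ∥ AC]
2. C_y = 4  [AD ∥ CE ∩ DE ∥ AC]
   → C = (1, 4)
3. B_x = 1  [CD ∥ BE ∩ DE ∥ CB]
4. B_y = 9  [CD ∥ BE ∩ DE ∥ CB]
   → B = (1, 9)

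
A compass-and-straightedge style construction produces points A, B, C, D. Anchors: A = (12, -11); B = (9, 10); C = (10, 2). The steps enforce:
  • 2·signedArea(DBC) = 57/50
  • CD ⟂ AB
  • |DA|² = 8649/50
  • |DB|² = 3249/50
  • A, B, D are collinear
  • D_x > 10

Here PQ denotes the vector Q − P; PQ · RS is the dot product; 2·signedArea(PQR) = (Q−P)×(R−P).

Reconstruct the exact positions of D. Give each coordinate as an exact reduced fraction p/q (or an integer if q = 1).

1. D_x = 507/50  [A, B, D are collinear ∩ CD ⟂ AB]
2. D_y = 101/50  [A, B, D are collinear ∩ CD ⟂ AB]
   → D = (507/50, 101/50)

D = (507/50, 101/50)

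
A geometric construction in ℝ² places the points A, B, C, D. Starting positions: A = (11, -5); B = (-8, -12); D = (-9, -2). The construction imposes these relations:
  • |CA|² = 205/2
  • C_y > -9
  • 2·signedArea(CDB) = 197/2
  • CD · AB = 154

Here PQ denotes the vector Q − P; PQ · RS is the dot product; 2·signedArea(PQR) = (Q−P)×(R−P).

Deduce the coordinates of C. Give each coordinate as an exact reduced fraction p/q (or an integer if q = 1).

C = (3/2, -17/2)

1. C_x = 3/2  [2·signedArea(CDB) = 197/2 ∩ CD · AB = 154]
2. C_y = -17/2  [2·signedArea(CDB) = 197/2 ∩ CD · AB = 154]
   → C = (3/2, -17/2)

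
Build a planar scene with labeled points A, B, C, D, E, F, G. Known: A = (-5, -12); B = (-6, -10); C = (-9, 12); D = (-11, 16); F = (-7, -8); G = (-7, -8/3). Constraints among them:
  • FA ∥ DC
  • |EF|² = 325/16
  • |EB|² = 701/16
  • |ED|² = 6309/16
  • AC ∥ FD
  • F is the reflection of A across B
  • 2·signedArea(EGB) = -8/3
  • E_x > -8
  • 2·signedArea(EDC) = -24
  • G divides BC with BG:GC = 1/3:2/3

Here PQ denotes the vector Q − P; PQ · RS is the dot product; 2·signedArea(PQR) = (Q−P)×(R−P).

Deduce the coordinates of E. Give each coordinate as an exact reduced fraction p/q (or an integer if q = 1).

E = (-29/4, -7/2)

1. E_x = -29/4  [2·signedArea(EDC) = -24 ∩ 2·signedArea(EGB) = -8/3]
2. E_y = -7/2  [2·signedArea(EDC) = -24 ∩ 2·signedArea(EGB) = -8/3]
   → E = (-29/4, -7/2)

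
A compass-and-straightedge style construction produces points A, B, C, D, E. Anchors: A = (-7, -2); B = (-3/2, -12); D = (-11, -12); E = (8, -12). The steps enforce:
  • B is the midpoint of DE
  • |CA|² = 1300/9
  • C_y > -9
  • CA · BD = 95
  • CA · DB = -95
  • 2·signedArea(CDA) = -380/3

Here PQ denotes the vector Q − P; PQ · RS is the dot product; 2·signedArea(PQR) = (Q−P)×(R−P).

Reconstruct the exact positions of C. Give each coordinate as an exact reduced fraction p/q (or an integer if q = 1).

1. C_x = 3  [CA · DB = -95 ∩ 2·signedArea(CDA) = -380/3]
2. C_y = -26/3  [CA · DB = -95 ∩ 2·signedArea(CDA) = -380/3]
   → C = (3, -26/3)

C = (3, -26/3)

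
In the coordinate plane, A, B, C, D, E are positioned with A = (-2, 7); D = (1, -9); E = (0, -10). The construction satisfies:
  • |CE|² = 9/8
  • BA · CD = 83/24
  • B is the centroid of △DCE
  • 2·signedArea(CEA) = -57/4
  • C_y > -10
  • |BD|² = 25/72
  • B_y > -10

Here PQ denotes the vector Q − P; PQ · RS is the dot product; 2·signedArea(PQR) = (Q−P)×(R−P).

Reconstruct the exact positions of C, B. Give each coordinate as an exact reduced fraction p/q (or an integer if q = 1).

B = (7/12, -113/12)
C = (3/4, -37/4)

1. C_x = 3/4  [line -17·x + -2·y + -23/4 = 0 ∩ |CE|² = 9/8]
2. C_y = -37/4  [line -17·x + -2·y + -23/4 = 0 ∩ |CE|² = 9/8]
   → C = (3/4, -37/4)
3. B_x = 7/12  [B is the centroid of △DCE]
4. B_y = -113/12  [B is the centroid of △DCE]
   → B = (7/12, -113/12)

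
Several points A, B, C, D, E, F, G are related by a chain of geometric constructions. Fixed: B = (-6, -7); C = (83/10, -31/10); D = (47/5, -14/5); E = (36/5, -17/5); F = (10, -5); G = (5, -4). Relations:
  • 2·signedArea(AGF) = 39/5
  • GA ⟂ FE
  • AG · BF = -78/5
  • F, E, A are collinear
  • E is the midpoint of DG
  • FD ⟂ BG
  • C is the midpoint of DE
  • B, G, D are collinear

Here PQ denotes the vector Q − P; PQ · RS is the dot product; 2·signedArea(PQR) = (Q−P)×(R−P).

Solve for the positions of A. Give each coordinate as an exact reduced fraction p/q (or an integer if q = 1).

A = (29/5, -13/5)

1. A_x = 29/5  [F, E, A are collinear ∩ GA ⟂ FE]
2. A_y = -13/5  [F, E, A are collinear ∩ GA ⟂ FE]
   → A = (29/5, -13/5)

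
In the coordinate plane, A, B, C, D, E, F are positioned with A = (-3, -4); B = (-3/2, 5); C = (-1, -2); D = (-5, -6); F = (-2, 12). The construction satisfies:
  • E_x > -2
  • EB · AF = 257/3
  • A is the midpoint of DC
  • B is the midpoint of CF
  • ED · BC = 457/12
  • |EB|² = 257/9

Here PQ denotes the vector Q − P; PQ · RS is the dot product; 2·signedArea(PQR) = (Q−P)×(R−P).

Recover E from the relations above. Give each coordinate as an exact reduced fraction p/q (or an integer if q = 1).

1. E_x = -11/6  [EB · AF = 257/3 ∩ ED · BC = 457/12]
2. E_y = -1/3  [EB · AF = 257/3 ∩ ED · BC = 457/12]
   → E = (-11/6, -1/3)

E = (-11/6, -1/3)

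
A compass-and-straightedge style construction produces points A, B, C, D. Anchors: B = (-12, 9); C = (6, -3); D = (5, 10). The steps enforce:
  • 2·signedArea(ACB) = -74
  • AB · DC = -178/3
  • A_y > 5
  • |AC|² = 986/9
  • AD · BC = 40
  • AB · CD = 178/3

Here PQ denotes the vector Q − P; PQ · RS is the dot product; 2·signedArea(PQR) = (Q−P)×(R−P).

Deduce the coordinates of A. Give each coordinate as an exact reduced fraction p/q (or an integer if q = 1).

A = (-1/3, 16/3)

1. A_x = -1/3  [AB · CD = 178/3 ∩ AD · BC = 40]
2. A_y = 16/3  [AB · CD = 178/3 ∩ AD · BC = 40]
   → A = (-1/3, 16/3)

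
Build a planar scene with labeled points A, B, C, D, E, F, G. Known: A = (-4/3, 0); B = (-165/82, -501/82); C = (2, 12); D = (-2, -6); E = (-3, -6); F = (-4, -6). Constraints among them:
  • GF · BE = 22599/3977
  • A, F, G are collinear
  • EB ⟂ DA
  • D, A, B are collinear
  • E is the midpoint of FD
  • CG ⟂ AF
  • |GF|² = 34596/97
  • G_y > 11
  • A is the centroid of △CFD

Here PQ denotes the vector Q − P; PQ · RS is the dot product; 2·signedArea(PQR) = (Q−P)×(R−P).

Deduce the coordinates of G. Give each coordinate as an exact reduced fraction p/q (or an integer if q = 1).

1. G_x = 356/97  [A, F, G are collinear ∩ CG ⟂ AF]
2. G_y = 1092/97  [A, F, G are collinear ∩ CG ⟂ AF]
   → G = (356/97, 1092/97)

G = (356/97, 1092/97)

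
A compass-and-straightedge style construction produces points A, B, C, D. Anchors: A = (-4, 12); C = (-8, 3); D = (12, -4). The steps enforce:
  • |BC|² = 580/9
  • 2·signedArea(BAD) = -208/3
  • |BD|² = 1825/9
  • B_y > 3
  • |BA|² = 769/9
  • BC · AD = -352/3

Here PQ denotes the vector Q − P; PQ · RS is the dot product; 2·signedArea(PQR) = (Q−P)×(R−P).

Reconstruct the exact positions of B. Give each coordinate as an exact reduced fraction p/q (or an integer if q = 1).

1. B_x = 0  [2·signedArea(BAD) = -208/3 ∩ BC · AD = -352/3]
2. B_y = 11/3  [2·signedArea(BAD) = -208/3 ∩ BC · AD = -352/3]
   → B = (0, 11/3)

B = (0, 11/3)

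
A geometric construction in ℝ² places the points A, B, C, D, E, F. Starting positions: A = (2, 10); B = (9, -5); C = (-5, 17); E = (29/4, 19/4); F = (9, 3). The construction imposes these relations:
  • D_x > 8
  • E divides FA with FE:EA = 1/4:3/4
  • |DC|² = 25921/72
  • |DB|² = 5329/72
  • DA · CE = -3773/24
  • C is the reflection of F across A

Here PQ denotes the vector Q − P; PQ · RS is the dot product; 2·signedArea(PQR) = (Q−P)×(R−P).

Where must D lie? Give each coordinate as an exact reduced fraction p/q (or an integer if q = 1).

1. D_x = 101/12  [line -49/4·x + 49/4·y + 1421/24 = 0 ∩ |DB|² = 5329/72]
2. D_y = 43/12  [line -49/4·x + 49/4·y + 1421/24 = 0 ∩ |DB|² = 5329/72]
   → D = (101/12, 43/12)

D = (101/12, 43/12)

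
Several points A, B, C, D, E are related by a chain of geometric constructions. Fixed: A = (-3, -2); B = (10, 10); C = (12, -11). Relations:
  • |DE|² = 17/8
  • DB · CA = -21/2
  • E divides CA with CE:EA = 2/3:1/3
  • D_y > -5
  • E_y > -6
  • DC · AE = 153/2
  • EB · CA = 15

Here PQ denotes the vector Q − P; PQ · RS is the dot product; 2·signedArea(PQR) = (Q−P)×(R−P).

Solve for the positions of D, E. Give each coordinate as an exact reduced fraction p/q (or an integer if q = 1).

1. E_x = 2  [E divides CA with CE:EA = 2/3:1/3]
2. E_y = -5  [E divides CA with CE:EA = 2/3:1/3]
   → E = (2, -5)
3. D_x = 3/4  [line 15·x + -9·y + -99/2 = 0 ∩ |DE|² = 17/8]
4. D_y = -17/4  [line 15·x + -9·y + -99/2 = 0 ∩ |DE|² = 17/8]
   → D = (3/4, -17/4)

D = (3/4, -17/4)
E = (2, -5)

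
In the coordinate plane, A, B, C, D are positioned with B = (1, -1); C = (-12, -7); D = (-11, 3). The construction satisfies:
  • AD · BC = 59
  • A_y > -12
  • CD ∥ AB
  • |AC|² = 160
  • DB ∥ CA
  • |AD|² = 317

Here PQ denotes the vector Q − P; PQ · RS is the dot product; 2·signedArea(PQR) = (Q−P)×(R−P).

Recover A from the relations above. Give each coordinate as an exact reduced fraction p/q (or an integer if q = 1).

A = (0, -11)

1. A_x = 0  [CD ∥ AB ∩ DB ∥ CA]
2. A_y = -11  [CD ∥ AB ∩ DB ∥ CA]
   → A = (0, -11)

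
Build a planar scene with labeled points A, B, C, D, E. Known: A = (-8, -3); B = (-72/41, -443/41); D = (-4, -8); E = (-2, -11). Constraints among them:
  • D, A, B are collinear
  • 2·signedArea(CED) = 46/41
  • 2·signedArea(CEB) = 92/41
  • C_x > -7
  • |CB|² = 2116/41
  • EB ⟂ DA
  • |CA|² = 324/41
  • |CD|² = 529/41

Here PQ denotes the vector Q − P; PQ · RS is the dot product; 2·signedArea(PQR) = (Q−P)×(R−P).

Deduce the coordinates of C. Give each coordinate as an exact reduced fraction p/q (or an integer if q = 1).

1. C_x = -256/41  [2·signedArea(CEB) = 92/41 ∩ 2·signedArea(CED) = 46/41]
2. C_y = -213/41  [2·signedArea(CEB) = 92/41 ∩ 2·signedArea(CED) = 46/41]
   → C = (-256/41, -213/41)

C = (-256/41, -213/41)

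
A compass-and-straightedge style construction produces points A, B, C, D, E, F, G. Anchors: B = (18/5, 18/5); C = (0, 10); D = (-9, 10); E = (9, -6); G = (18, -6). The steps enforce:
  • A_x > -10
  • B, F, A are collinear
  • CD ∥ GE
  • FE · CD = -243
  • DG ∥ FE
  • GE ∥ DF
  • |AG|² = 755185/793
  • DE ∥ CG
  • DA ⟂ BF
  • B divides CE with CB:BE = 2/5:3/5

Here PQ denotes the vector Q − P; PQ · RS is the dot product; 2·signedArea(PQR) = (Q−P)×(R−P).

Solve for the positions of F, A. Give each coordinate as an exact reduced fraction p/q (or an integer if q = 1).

1. F_x = -18  [DG ∥ FE ∩ GE ∥ DF]
2. F_y = 10  [DG ∥ FE ∩ GE ∥ DF]
   → F = (-18, 10)
3. A_x = -7713/793  [B, F, A are collinear ∩ DA ⟂ BF]
4. A_y = 5986/793  [B, F, A are collinear ∩ DA ⟂ BF]
   → A = (-7713/793, 5986/793)

A = (-7713/793, 5986/793)
F = (-18, 10)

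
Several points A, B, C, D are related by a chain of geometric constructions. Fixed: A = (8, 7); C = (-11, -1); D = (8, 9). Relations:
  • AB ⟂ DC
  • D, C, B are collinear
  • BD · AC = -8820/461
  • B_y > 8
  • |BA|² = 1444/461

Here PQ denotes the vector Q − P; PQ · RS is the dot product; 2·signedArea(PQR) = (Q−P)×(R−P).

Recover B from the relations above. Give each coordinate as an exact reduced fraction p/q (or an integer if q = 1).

1. B_x = 3308/461  [D, C, B are collinear ∩ AB ⟂ DC]
2. B_y = 3949/461  [D, C, B are collinear ∩ AB ⟂ DC]
   → B = (3308/461, 3949/461)

B = (3308/461, 3949/461)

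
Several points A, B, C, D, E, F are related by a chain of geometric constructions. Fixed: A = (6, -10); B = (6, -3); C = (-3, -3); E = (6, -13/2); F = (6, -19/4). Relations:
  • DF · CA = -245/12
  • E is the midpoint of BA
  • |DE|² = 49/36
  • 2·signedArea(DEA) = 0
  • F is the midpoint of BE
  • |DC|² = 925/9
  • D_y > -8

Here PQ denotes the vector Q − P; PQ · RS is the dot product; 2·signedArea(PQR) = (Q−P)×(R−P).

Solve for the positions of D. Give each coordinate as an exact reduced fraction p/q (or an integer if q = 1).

D = (6, -23/3)

1. D_x = 6  [2·signedArea(DEA) = 0 ∩ DF · CA = -245/12]
2. D_y = -23/3  [2·signedArea(DEA) = 0 ∩ DF · CA = -245/12]
   → D = (6, -23/3)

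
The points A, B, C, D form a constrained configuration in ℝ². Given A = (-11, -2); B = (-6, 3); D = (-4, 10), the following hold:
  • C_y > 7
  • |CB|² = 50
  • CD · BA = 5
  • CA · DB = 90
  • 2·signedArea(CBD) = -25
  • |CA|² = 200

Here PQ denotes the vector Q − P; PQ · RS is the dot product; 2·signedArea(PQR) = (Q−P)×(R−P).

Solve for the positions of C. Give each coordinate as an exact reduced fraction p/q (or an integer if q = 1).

C = (-1, 8)

1. C_x = -1  [CA · DB = 90 ∩ CD · BA = 5]
2. C_y = 8  [CA · DB = 90 ∩ CD · BA = 5]
   → C = (-1, 8)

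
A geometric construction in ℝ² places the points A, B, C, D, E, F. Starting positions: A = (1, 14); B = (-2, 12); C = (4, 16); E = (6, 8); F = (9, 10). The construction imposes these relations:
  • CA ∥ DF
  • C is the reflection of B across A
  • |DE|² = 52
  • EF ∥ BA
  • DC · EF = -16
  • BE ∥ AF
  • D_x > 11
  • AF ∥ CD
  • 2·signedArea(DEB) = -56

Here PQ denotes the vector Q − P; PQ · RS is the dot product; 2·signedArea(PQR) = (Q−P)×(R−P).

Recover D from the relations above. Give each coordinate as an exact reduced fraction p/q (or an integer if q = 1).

D = (12, 12)

1. D_x = 12  [CA ∥ DF ∩ AF ∥ CD]
2. D_y = 12  [CA ∥ DF ∩ AF ∥ CD]
   → D = (12, 12)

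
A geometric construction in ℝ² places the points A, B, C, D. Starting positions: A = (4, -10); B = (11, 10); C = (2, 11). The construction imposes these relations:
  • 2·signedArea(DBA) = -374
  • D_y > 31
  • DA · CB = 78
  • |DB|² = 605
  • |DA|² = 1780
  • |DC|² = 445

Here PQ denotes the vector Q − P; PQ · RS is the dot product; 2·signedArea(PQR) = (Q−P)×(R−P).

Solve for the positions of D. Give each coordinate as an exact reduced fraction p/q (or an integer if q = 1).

1. D_x = 0  [2·signedArea(DBA) = -374 ∩ DA · CB = 78]
2. D_y = 32  [2·signedArea(DBA) = -374 ∩ DA · CB = 78]
   → D = (0, 32)

D = (0, 32)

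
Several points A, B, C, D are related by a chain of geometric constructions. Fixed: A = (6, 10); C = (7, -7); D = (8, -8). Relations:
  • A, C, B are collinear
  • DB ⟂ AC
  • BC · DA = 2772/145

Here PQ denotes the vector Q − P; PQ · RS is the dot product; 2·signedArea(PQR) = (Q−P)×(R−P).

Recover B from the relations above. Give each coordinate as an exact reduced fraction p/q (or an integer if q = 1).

B = (1024/145, -1168/145)

1. B_x = 1024/145  [A, C, B are collinear ∩ DB ⟂ AC]
2. B_y = -1168/145  [A, C, B are collinear ∩ DB ⟂ AC]
   → B = (1024/145, -1168/145)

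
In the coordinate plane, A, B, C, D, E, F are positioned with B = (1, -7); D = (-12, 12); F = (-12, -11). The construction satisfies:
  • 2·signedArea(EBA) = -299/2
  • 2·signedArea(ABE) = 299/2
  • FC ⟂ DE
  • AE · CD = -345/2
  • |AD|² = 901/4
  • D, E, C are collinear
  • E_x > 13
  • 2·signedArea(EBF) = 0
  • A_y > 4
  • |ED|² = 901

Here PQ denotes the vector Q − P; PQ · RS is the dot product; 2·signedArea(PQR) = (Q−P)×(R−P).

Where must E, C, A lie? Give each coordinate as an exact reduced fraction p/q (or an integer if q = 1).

1. E_x = 14  [line 4·x + -13·y + -95 = 0 ∩ |ED|² = 901]
2. E_y = -3  [line 4·x + -13·y + -95 = 0 ∩ |ED|² = 901]
   → E = (14, -3)
3. C_x = -1842/901  [D, E, C are collinear ∩ FC ⟂ DE]
4. C_y = 5637/901  [D, E, C are collinear ∩ FC ⟂ DE]
   → C = (-1842/901, 5637/901)
5. A_x = 1  [2·signedArea(ABE) = 299/2 ∩ AE · CD = -345/2]
6. A_y = 9/2  [2·signedArea(ABE) = 299/2 ∩ AE · CD = -345/2]
   → A = (1, 9/2)

A = (1, 9/2)
C = (-1842/901, 5637/901)
E = (14, -3)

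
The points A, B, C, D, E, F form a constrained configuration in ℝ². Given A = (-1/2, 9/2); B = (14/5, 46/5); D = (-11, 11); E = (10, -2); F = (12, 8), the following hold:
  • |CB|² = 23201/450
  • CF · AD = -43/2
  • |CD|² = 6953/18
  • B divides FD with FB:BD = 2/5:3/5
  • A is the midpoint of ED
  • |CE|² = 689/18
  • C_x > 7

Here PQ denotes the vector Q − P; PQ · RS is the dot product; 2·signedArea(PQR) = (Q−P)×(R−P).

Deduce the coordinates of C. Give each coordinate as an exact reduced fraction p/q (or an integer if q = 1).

C = (43/6, 7/2)

1. C_x = 43/6  [line 21/2·x + -13/2·y + -105/2 = 0 ∩ |CE|² = 689/18]
2. C_y = 7/2  [line 21/2·x + -13/2·y + -105/2 = 0 ∩ |CE|² = 689/18]
   → C = (43/6, 7/2)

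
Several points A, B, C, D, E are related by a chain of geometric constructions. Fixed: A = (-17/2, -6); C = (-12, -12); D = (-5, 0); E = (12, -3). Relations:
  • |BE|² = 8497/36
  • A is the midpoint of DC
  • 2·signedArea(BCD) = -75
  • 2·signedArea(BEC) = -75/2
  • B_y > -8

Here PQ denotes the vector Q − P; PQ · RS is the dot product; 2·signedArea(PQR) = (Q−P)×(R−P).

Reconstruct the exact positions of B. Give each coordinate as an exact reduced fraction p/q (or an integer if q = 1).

B = (-17/6, -7)

1. B_x = -17/6  [2·signedArea(BCD) = -75 ∩ 2·signedArea(BEC) = -75/2]
2. B_y = -7  [2·signedArea(BCD) = -75 ∩ 2·signedArea(BEC) = -75/2]
   → B = (-17/6, -7)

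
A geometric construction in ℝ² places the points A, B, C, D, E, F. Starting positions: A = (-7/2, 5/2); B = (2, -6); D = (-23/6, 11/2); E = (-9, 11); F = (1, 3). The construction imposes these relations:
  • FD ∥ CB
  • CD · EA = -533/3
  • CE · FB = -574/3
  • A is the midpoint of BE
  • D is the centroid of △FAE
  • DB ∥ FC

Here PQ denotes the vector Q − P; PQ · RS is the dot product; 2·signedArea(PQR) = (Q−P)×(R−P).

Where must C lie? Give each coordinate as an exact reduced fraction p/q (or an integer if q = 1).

C = (41/6, -17/2)

1. C_x = 41/6  [FD ∥ CB ∩ DB ∥ FC]
2. C_y = -17/2  [FD ∥ CB ∩ DB ∥ FC]
   → C = (41/6, -17/2)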